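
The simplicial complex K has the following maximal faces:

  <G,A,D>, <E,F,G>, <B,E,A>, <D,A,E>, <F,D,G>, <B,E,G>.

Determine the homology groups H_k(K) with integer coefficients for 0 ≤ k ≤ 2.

H_0 ≅ Z,  H_1 ≅ Z,  H_2 = 0.

We work with the vertex ordering A < B < D < E < F < G. The simplices of K, each written with vertices in increasing order, are:

  0-simplices (6): A, B, D, E, F, G
  1-simplices (12): AB, AD, AE, AG, BE, BG, DE, DF, DG, EF, EG, FG
  2-simplices (6): ABE, ADE, ADG, BEG, DFG, EFG

so the chain groups are C_0 ≅ Z^6, C_1 ≅ Z^12, C_2 ≅ Z^6.

∂_1: C_1 → C_0 sends each edge [p,q] (with p < q) to q − p. For instance
  ∂AB = B − A.
The 6×12 boundary matrix has rank 5 and Smith normal form diag(1,1,1,1,1).

∂_2: C_2 → C_1 maps a triangle to the signed sum of its edges. For instance
  ∂ADE = DE − AE + AD,
  ∂DFG = FG − DG + DF.
This gives a 12×6 integer matrix of rank 6; reducing to Smith normal form yields diagonal entries (1,1,1,1,1,1).

Computing H_k = (kernel of ∂_k) / (image of ∂_{k+1}):

  H_0: rank C_0 − rank ∂_1 = 6 − 5 = 1, and the invariant factors of ∂_1 are all 1, so H_0 = Z.
  H_1: rank ker ∂_1 − rank ∂_2 = (12 − 5) − 6 = 1, and the invariant factors of ∂_2 are all 1, so H_1 = Z.
  H_2: rank ker ∂_2 − rank ∂_3 = (6 − 6) − 0 = 0, and there is no ∂_3, so H_2 = 0.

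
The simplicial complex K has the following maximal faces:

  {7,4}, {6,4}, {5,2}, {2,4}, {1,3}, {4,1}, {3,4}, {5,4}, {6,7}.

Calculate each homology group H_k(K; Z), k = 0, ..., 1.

H_0 = Z,  H_1 = Z^3.

Order the vertices as 1 < 2 < 3 < 4 < 5 < 6 < 7. Listing each simplex with vertices in this order, K has dimension 1 with simplices:

  0-simplices (7): [1], [2], [3], [4], [5], [6], [7]
  1-simplices (9): [1,3], [1,4], [2,4], [2,5], [3,4], [4,5], [4,6], [4,7], [6,7]

so the chain groups are C_0 ≅ Z^7, C_1 ≅ Z^9.

Boundary ∂_1: C_1 → C_0 is given by ∂[p,q] = [q] − [p]. For instance
  ∂[3,4] = [4] − [3].
As a 7×9 matrix over Z this has rank 6, with invariant factors (1,1,1,1,1,1).

Reading off H_k = ker ∂_k / im ∂_{k+1}:

  H_0: rank C_0 − rank ∂_1 = 7 − 6 = 1, and the invariant factors of ∂_1 are all 1, so H_0 = Z.
  H_1: rank ker ∂_1 − rank ∂_2 = (9 − 6) − 0 = 3, and there is no ∂_2, so H_1 = Z^3.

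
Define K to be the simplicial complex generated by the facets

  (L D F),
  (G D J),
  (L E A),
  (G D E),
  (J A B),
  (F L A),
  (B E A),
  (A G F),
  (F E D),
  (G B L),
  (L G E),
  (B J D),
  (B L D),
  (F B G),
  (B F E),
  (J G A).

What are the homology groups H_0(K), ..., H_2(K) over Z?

K has 8 vertices, 24 edges, 16 triangles.
rank ∂_0 = 0, rank ∂_1 = 7 ⇒ b_0 = 8 − 0 − 7 = 1; all invariant factors of ∂_1 are 1 so no torsion. So H_0 ≅ Z.
rank ∂_1 = 7, rank ∂_2 = 15 ⇒ b_1 = 24 − 7 − 15 = 2; all invariant factors of ∂_2 are 1 so no torsion. So H_1 ≅ Z^2.
rank ∂_2 = 15, rank ∂_3 = 0 ⇒ b_2 = 16 − 15 − 0 = 1. So H_2 ≅ Z.

H_0 ≅ Z,  H_1 ≅ Z^2,  H_2 ≅ Z.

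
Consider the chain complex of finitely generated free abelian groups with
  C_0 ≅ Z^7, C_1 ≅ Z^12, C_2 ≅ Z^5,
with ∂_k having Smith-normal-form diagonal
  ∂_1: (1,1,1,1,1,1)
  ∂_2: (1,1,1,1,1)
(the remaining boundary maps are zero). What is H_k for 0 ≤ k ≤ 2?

H_0: b_0 = 7 − 0 − 6 = 1; torsion from ∂_1 factors > 1: none. So H_0 ≅ Z.
H_1: b_1 = 12 − 6 − 5 = 1; torsion from ∂_2 factors > 1: none. So H_1 ≅ Z.
H_2: b_2 = 5 − 5 − 0 = 0; torsion from ∂_3 factors > 1: none. So H_2 ≅ 0.

H_0 ≅ Z,  H_1 ≅ Z,  H_2 = 0.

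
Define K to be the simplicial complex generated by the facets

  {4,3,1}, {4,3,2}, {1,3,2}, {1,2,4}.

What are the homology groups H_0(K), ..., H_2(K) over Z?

We work with the vertex ordering 1 < 2 < 3 < 4. The simplices of K, each written with vertices in increasing order, are:

  0-simplices (4): [1], [2], [3], [4]
  1-simplices (6): [1,2], [1,3], [1,4], [2,3], [2,4], [3,4]
  2-simplices (4): [1,2,3], [1,2,4], [1,3,4], [2,3,4]

giving chain groups C_0 ≅ Z^4, C_1 ≅ Z^6, C_2 ≅ Z^4.

The boundary map ∂_1: C_1 → C_0 sends each edge [p,q] (with p < q) to q − p. For instance
  ∂[1,2] = [2] − [1].
The resulting 4×6 matrix has rank 3, and its Smith normal form has invariant factors (1,1,1).

∂_2: C_2 → C_1 acts by ∂[p,q,r] = [q,r] − [p,r] + [p,q]. For instance
  ∂[1,3,4] = [3,4] − [1,4] + [1,3],
  ∂[1,2,4] = [2,4] − [1,4] + [1,2].
This gives a 6×4 integer matrix of rank 3; reducing to Smith normal form yields diagonal entries (1,1,1).

From H_k ≅ ker(∂_k) / im(∂_{k+1}) we obtain:

  H_0: rank C_0 − rank ∂_1 = 4 − 3 = 1, and the invariant factors of ∂_1 are all 1, so H_0 ≅ Z.
  H_1: rank ker ∂_1 − rank ∂_2 = (6 − 3) − 3 = 0, and the invariant factors of ∂_2 are all 1, so H_1 ≅ 0.
  H_2: rank ker ∂_2 − rank ∂_3 = (4 − 3) − 0 = 1, and there is no ∂_3, so H_2 ≅ Z.

(K is a triangulation of the 2-sphere S^2.)

H_0 = Z,  H_1 = 0,  H_2 = Z.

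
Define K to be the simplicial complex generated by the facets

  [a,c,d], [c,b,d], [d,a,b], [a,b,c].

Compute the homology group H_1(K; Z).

Fix the vertex order a < b < c < d and write every simplex with vertices in increasing order. Then dim K = 2 and the simplices of K are:

  0-simplices (4): a, b, c, d
  1-simplices (6): ab, ac, ad, bc, bd, cd
  2-simplices (4): abc, abd, acd, bcd

Hence C_0 ≅ Z^4, C_1 ≅ Z^6, C_2 ≅ Z^4.

The boundary map ∂_1: C_1 → C_0 maps an edge to its endpoints' difference, ∂[p,q] = q − p. For instance
  ∂ab = b − a.
The 4×6 boundary matrix has rank 3 and Smith normal form diag(1,1,1).

∂_2: C_2 → C_1 acts by ∂[p,q,r] = [q,r] − [p,r] + [p,q]. For instance
  ∂acd = cd − ad + ac,
  ∂bcd = cd − bd + bc.
The resulting 6×4 matrix has rank 3, and its Smith normal form has invariant factors (1,1,1).

From H_k ≅ ker(∂_k) / im(∂_{k+1}) we obtain:

  H_1: rank ker ∂_1 − rank ∂_2 = (6 − 3) − 3 = 0, and the invariant factors of ∂_2 are all 1, so H_1 = 0.

H_1 ≅ 0.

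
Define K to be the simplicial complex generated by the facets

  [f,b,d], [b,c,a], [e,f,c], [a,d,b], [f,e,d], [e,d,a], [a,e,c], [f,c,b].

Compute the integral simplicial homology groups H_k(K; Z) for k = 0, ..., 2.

Order the vertices as a < b < c < d < e < f. Listing each simplex with vertices in this order, K has dimension 2 with simplices:

  0-simplices (6): a, b, c, d, e, f
  1-simplices (12): ab, ac, ad, ae, bc, bd, bf, ce, cf, de, df, ef
  2-simplices (8): abc, abd, ace, ade, bcf, bdf, cef, def

Hence C_0 ≅ Z^6, C_1 ≅ Z^12, C_2 ≅ Z^8.

∂_1: C_1 → C_0 sends each edge [p,q] (with p < q) to q − p. For instance
  ∂bf = f − b.
This gives a 6×12 integer matrix of rank 5; reducing to Smith normal form yields diagonal entries (1,1,1,1,1).

∂_2: C_2 → C_1 acts by ∂[p,q,r] = [q,r] − [p,r] + [p,q]. For instance
  ∂cef = ef − cf + ce,
  ∂bdf = df − bf + bd.
As a 12×8 matrix over Z this has rank 7, with invariant factors (1,1,1,1,1,1,1).

From H_k ≅ ker(∂_k) / im(∂_{k+1}) we obtain:

  H_0: rank C_0 − rank ∂_1 = 6 − 5 = 1, and the invariant factors of ∂_1 are all 1, so H_0 = Z.
  H_1: rank ker ∂_1 − rank ∂_2 = (12 − 5) − 7 = 0, and the invariant factors of ∂_2 are all 1, so H_1 = 0.
  H_2: rank ker ∂_2 − rank ∂_3 = (8 − 7) − 0 = 1, and there is no ∂_3, so H_2 = Z.

H_0 ≅ Z,  H_1 = 0,  H_2 ≅ Z.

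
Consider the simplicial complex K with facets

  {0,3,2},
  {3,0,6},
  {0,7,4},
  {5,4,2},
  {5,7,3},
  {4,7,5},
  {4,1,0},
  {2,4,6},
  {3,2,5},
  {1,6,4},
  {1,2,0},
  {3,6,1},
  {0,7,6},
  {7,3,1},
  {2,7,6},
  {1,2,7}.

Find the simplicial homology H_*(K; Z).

Take the total order 0 < 1 < 2 < 3 < 4 < 5 < 6 < 7 on the vertex set. Then K (dimension 2) consists of the simplices:

  0-simplices (8): [0], [1], [2], [3], [4], [5], [6], [7]
  1-simplices (24): (24 of them)
  2-simplices (16): [0,1,2], [0,1,4], [0,2,3], [0,3,6], [0,4,7], [0,6,7], [1,2,7], [1,3,6], [1,3,7], [1,4,6], [2,3,5], [2,4,5], [2,4,6], [2,6,7], [3,5,7], [4,5,7]

so the chain groups are C_0 ≅ Z^8, C_1 ≅ Z^24, C_2 ≅ Z^16.

∂_1: C_1 → C_0 maps an edge to its endpoints' difference, ∂[p,q] = q − p. For instance
  ∂[0,1] = [1] − [0].
The resulting 8×24 matrix has rank 7, and its Smith normal form has invariant factors (1,1,1,1,1,1,1).

Boundary ∂_2: C_2 → C_1 acts by ∂[p,q,r] = [q,r] − [p,r] + [p,q]. For instance
  ∂[0,4,7] = [4,7] − [0,7] + [0,4],
  ∂[1,3,7] = [3,7] − [1,7] + [1,3].
The 24×16 boundary matrix has rank 15 and Smith normal form diag(1,1,1,1,1,1,1,1,1,1,1,1,1,1,1).

Computing H_k = (kernel of ∂_k) / (image of ∂_{k+1}):

  H_0: rank C_0 − rank ∂_1 = 8 − 7 = 1, and the invariant factors of ∂_1 are all 1, so H_0 ≅ Z.
  H_1: rank ker ∂_1 − rank ∂_2 = (24 − 7) − 15 = 2, and the invariant factors of ∂_2 are all 1, so H_1 ≅ Z^2.
  H_2: rank ker ∂_2 − rank ∂_3 = (16 − 15) − 0 = 1, and there is no ∂_3, so H_2 ≅ Z.

H_0 ≅ Z,  H_1 ≅ Z^2,  H_2 ≅ Z.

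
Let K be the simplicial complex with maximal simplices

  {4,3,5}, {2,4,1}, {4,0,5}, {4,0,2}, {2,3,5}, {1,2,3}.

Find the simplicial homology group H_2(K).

Take the total order 0 < 1 < 2 < 3 < 4 < 5 on the vertex set. Then K (dimension 2) consists of the simplices:

  0-simplices (6): [0], [1], [2], [3], [4], [5]
  1-simplices (12): [0,2], [0,4], [0,5], [1,2], [1,3], [1,4], [2,3], [2,4], [2,5], [3,4], [3,5], [4,5]
  2-simplices (6): [0,2,4], [0,4,5], [1,2,3], [1,2,4], [2,3,5], [3,4,5]

giving chain groups C_0 ≅ Z^6, C_1 ≅ Z^12, C_2 ≅ Z^6.

The boundary map ∂_1: C_1 → C_0 sends each edge [p,q] (with p < q) to q − p. For instance
  ∂[2,5] = [5] − [2].
As a 6×12 matrix over Z this has rank 5, with invariant factors (1,1,1,1,1).

Boundary ∂_2: C_2 → C_1 sends each 2-simplex [p,q,r] to [q,r] − [p,r] + [p,q]. For instance
  ∂[3,4,5] = [4,5] − [3,5] + [3,4],
  ∂[0,4,5] = [4,5] − [0,5] + [0,4].
This gives a 12×6 integer matrix of rank 6; reducing to Smith normal form yields diagonal entries (1,1,1,1,1,1).

From H_k ≅ ker(∂_k) / im(∂_{k+1}) we obtain:

  H_2: rank ker ∂_2 − rank ∂_3 = (6 − 6) − 0 = 0, and there is no ∂_3, so H_2 = 0.

(K is a triangulation of the cylinder S^1 x I.)

H_2 ≅ 0.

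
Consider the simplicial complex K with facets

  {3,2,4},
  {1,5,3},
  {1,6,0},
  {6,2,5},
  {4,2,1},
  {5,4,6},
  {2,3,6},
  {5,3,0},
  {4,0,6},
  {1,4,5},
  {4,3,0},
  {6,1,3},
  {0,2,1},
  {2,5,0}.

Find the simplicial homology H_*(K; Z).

H_0 ≅ Z,  H_1 ≅ Z^2,  H_2 ≅ Z.

Take the total order 0 < 1 < 2 < 3 < 4 < 5 < 6 on the vertex set. Then K (dimension 2) consists of the simplices:

  0-simplices (7): [0], [1], [2], [3], [4], [5], [6]
  1-simplices (21): [0,1], [0,2], [0,3], [0,4], [0,5], [0,6], [1,2], [1,3], [1,4], [1,5], [1,6], [2,3], [2,4], [2,5], [2,6], [3,4], [3,5], [3,6], [4,5], [4,6], [5,6]
  2-simplices (14): [0,1,2], [0,1,6], [0,2,5], [0,3,4], [0,3,5], [0,4,6], [1,2,4], [1,3,5], [1,3,6], [1,4,5], [2,3,4], [2,3,6], [2,5,6], [4,5,6]

so the chain groups are C_0 ≅ Z^7, C_1 ≅ Z^21, C_2 ≅ Z^14.

The boundary map ∂_1: C_1 → C_0 sends each edge [p,q] (with p < q) to q − p.
The 7×21 boundary matrix has rank 6 and Smith normal form diag(1,1,1,1,1,1).

∂_2: C_2 → C_1 maps a triangle to the signed sum of its edges. For instance
  ∂[2,3,6] = [3,6] − [2,6] + [2,3],
  ∂[0,3,4] = [3,4] − [0,4] + [0,3].
As a 21×14 matrix over Z this has rank 13, with invariant factors (1,1,1,1,1,1,1,1,1,1,1,1,1).

Computing H_k = (kernel of ∂_k) / (image of ∂_{k+1}):

  H_0: rank C_0 − rank ∂_1 = 7 − 6 = 1, and the invariant factors of ∂_1 are all 1, so H_0 = Z.
  H_1: rank ker ∂_1 − rank ∂_2 = (21 − 6) − 13 = 2, and the invariant factors of ∂_2 are all 1, so H_1 = Z^2.
  H_2: rank ker ∂_2 − rank ∂_3 = (14 − 13) − 0 = 1, and there is no ∂_3, so H_2 = Z.

As a check, the Euler characteristic is 7 − 21 + 14 = 0, which agrees with 1 − 2 + 1 = 0.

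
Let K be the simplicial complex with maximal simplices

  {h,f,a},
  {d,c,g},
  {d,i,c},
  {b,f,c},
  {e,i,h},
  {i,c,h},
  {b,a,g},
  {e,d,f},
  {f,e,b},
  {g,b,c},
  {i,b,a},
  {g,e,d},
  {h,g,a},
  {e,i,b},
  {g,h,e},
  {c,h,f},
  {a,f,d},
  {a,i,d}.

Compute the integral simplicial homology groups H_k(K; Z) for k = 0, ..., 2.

H_0 = Z,  H_1 = Z^2,  H_2 = Z.

Fix the vertex order a < b < c < d < e < f < g < h < i and write every simplex with vertices in increasing order. Then dim K = 2 and the simplices of K are:

  0-simplices (9): a, b, c, d, e, f, g, h, i
  1-simplices (27): ab, ad, af, ag, ah, ai, bc, be, bf, bg, bi, cd, cf, cg, ch, ci, de, df, dg, di, ef, eg, eh, ei, fh, gh, hi
  2-simplices (18): abg, abi, adf, adi, afh, agh, bcf, bcg, bef, bei, cdg, cdi, cfh, chi, def, deg, egh, ehi

giving chain groups C_0 ≅ Z^9, C_1 ≅ Z^27, C_2 ≅ Z^18.

∂_1: C_1 → C_0 maps an edge to its endpoints' difference, ∂[p,q] = q − p.
The 9×27 boundary matrix has rank 8 and Smith normal form diag(1,1,1,1,1,1,1,1).

∂_2: C_2 → C_1 maps a triangle to the signed sum of its edges. For instance
  ∂deg = eg − dg + de,
  ∂cdi = di − ci + cd.
The resulting 27×18 matrix has rank 17, and its Smith normal form has invariant factors (1,1,1,1,1,1,1,1,1,1,1,1,1,1,1,1,1).

Computing H_k = (kernel of ∂_k) / (image of ∂_{k+1}):

  H_0: rank C_0 − rank ∂_1 = 9 − 8 = 1, and the invariant factors of ∂_1 are all 1, so H_0 ≅ Z.
  H_1: rank ker ∂_1 − rank ∂_2 = (27 − 8) − 17 = 2, and the invariant factors of ∂_2 are all 1, so H_1 ≅ Z^2.
  H_2: rank ker ∂_2 − rank ∂_3 = (18 − 17) − 0 = 1, and there is no ∂_3, so H_2 ≅ Z.

As a check, the Euler characteristic is 9 − 27 + 18 = 0, which agrees with 1 − 2 + 1 = 0.
(K is a triangulation of the torus T^2.)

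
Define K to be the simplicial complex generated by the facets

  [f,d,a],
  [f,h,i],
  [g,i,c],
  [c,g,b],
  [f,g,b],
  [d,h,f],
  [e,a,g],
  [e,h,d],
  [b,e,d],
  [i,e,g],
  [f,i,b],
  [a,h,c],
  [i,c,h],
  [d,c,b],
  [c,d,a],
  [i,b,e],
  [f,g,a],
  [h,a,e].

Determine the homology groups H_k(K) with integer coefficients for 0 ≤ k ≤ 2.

H_0 = Z,  H_1 = Z ⊕ Z_2,  H_2 = 0.

Take the total order a < b < c < d < e < f < g < h < i on the vertex set. Then K (dimension 2) consists of the simplices:

  0-simplices (9): a, b, c, d, e, f, g, h, i
  1-simplices (27): ac, ad, ae, af, ag, ah, bc, bd, be, bf, bg, bi, cd, cg, ch, ci, de, df, dh, eg, eh, ei, fg, fh, fi, gi, hi
  2-simplices (18): acd, ach, adf, aeg, aeh, afg, bcd, bcg, bde, bei, bfg, bfi, cgi, chi, deh, dfh, egi, fhi

so the chain groups are C_0 ≅ Z^9, C_1 ≅ Z^27, C_2 ≅ Z^18.

Boundary ∂_1: C_1 → C_0 sends each edge [p,q] (with p < q) to q − p.
As a 9×27 matrix over Z this has rank 8, with invariant factors (1,1,1,1,1,1,1,1).

Boundary ∂_2: C_2 → C_1 sends each 2-simplex [p,q,r] to [q,r] − [p,r] + [p,q]. For instance
  ∂bcg = cg − bg + bc,
  ∂adf = df − af + ad.
As a 27×18 matrix over Z this has rank 18, with invariant factors (1,1,1,1,1,1,1,1,1,1,1,1,1,1,1,1,1,2).

Now H_k = ker ∂_k / im ∂_{k+1}, so:

  H_0: rank C_0 − rank ∂_1 = 9 − 8 = 1, and the invariant factors of ∂_1 are all 1, so H_0 ≅ Z.
  H_1: rank ker ∂_1 − rank ∂_2 = (27 − 8) − 18 = 1, and ∂_2 has invariant factor 2 > 1, so H_1 ≅ Z ⊕ Z_2.
  H_2: rank ker ∂_2 − rank ∂_3 = (18 − 18) − 0 = 0, and there is no ∂_3, so H_2 ≅ 0.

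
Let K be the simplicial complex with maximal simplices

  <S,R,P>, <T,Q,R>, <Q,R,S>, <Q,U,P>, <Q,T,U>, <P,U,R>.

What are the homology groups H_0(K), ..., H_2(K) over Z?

Take the total order P < Q < R < S < T < U on the vertex set. Then K (dimension 2) consists of the simplices:

  0-simplices (6): P, Q, R, S, T, U
  1-simplices (12): PQ, PR, PS, PU, QR, QS, QT, QU, RS, RT, RU, TU
  2-simplices (6): PQU, PRS, PRU, QRS, QRT, QTU

so the chain groups are C_0 ≅ Z^6, C_1 ≅ Z^12, C_2 ≅ Z^6.

Boundary ∂_1: C_1 → C_0 is given by ∂[p,q] = [q] − [p]. For instance
  ∂QR = R − Q.
As a 6×12 matrix over Z this has rank 5, with invariant factors (1,1,1,1,1).

The boundary map ∂_2: C_2 → C_1 acts by ∂[p,q,r] = [q,r] − [p,r] + [p,q]. For instance
  ∂QRS = RS − QS + QR,
  ∂PRU = RU − PU + PR.
The resulting 12×6 matrix has rank 6, and its Smith normal form has invariant factors (1,1,1,1,1,1).

Reading off H_k = ker ∂_k / im ∂_{k+1}:

  H_0: rank C_0 − rank ∂_1 = 6 − 5 = 1, and the invariant factors of ∂_1 are all 1, so H_0 ≅ Z.
  H_1: rank ker ∂_1 − rank ∂_2 = (12 − 5) − 6 = 1, and the invariant factors of ∂_2 are all 1, so H_1 ≅ Z.
  H_2: rank ker ∂_2 − rank ∂_3 = (6 − 6) − 0 = 0, and there is no ∂_3, so H_2 ≅ 0.

H_0 = Z,  H_1 = Z,  H_2 = 0.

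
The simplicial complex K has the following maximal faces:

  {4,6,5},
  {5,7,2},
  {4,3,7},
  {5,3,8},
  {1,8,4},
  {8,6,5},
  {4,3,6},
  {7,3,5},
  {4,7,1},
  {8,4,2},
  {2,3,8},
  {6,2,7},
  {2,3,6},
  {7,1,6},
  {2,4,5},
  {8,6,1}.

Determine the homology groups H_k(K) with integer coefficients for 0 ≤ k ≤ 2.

Take the total order 1 < 2 < 3 < 4 < 5 < 6 < 7 < 8 on the vertex set. Then K (dimension 2) consists of the simplices:

  0-simplices (8): [1], [2], [3], [4], [5], [6], [7], [8]
  1-simplices (24): (24 of them)
  2-simplices (16): [1,4,7], [1,4,8], [1,6,7], [1,6,8], [2,3,6], [2,3,8], [2,4,5], [2,4,8], [2,5,7], [2,6,7], [3,4,6], [3,4,7], [3,5,7], [3,5,8], [4,5,6], [5,6,8]

Hence C_0 ≅ Z^8, C_1 ≅ Z^24, C_2 ≅ Z^16.

The boundary map ∂_1: C_1 → C_0 sends each edge [p,q] (with p < q) to q − p. For instance
  ∂[1,7] = [7] − [1].
This gives a 8×24 integer matrix of rank 7; reducing to Smith normal form yields diagonal entries (1,1,1,1,1,1,1).

∂_2: C_2 → C_1 sends each 2-simplex [p,q,r] to [q,r] − [p,r] + [p,q]. For instance
  ∂[3,5,8] = [5,8] − [3,8] + [3,5],
  ∂[2,3,6] = [3,6] − [2,6] + [2,3].
This gives a 24×16 integer matrix of rank 15; reducing to Smith normal form yields diagonal entries (1,1,1,1,1,1,1,1,1,1,1,1,1,1,1).

From H_k ≅ ker(∂_k) / im(∂_{k+1}) we obtain:

  H_0: rank C_0 − rank ∂_1 = 8 − 7 = 1, and the invariant factors of ∂_1 are all 1, so H_0 ≅ Z.
  H_1: rank ker ∂_1 − rank ∂_2 = (24 − 7) − 15 = 2, and the invariant factors of ∂_2 are all 1, so H_1 ≅ Z^2.
  H_2: rank ker ∂_2 − rank ∂_3 = (16 − 15) − 0 = 1, and there is no ∂_3, so H_2 ≅ Z.

H_0 = Z,  H_1 = Z^2,  H_2 = Z.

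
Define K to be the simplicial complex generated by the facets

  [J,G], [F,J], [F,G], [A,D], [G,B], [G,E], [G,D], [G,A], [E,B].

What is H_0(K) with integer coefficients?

H_0 = Z.

Order the vertices as A < B < D < E < F < G < J. Listing each simplex with vertices in this order, K has dimension 1 with simplices:

  0-simplices (7): A, B, D, E, F, G, J
  1-simplices (9): AD, AG, BE, BG, DG, EG, FG, FJ, GJ

so the chain groups are C_0 ≅ Z^7, C_1 ≅ Z^9.

Boundary ∂_1: C_1 → C_0 maps an edge to its endpoints' difference, ∂[p,q] = q − p.
This gives a 7×9 integer matrix of rank 6; reducing to Smith normal form yields diagonal entries (1,1,1,1,1,1).

Reading off H_k = ker ∂_k / im ∂_{k+1}:

  H_0: rank C_0 − rank ∂_1 = 7 − 6 = 1, and the invariant factors of ∂_1 are all 1, so H_0 ≅ Z.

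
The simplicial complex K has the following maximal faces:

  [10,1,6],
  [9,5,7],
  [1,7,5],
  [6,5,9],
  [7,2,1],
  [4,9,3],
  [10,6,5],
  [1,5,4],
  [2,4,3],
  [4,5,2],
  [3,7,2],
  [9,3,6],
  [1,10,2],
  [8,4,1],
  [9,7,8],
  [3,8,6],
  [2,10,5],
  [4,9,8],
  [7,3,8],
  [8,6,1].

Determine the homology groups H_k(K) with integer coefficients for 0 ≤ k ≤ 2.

H_0 ≅ Z,  H_1 ≅ Z ⊕ Z/2Z,  H_2 = 0.

K has 10 vertices, 30 edges, 20 triangles.
rank ∂_0 = 0, rank ∂_1 = 9 ⇒ b_0 = 10 − 0 − 9 = 1; all invariant factors of ∂_1 are 1 so no torsion. So H_0 ≅ Z.
rank ∂_1 = 9, rank ∂_2 = 20 ⇒ b_1 = 30 − 9 − 20 = 1; ∂_2 has invariant factor(s) [2] giving torsion. So H_1 ≅ Z ⊕ Z/2Z.
rank ∂_2 = 20, rank ∂_3 = 0 ⇒ b_2 = 20 − 20 − 0 = 0. So H_2 ≅ 0.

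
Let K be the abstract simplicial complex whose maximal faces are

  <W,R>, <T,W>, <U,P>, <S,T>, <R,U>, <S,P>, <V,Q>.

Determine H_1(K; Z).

H_1 = Z.

Order the vertices as P < Q < R < S < T < U < V < W. Listing each simplex with vertices in this order, K has dimension 1 with simplices:

  0-simplices (8): P, Q, R, S, T, U, V, W
  1-simplices (7): PS, PU, QV, RU, RW, ST, TW

so the chain groups are C_0 ≅ Z^8, C_1 ≅ Z^7.

∂_1: C_1 → C_0 sends each edge [p,q] (with p < q) to q − p. For instance
  ∂ST = T − S.
As a 8×7 matrix over Z this has rank 6, with invariant factors (1,1,1,1,1,1).

Computing H_k = (kernel of ∂_k) / (image of ∂_{k+1}):

  H_1: rank ker ∂_1 − rank ∂_2 = (7 − 6) − 0 = 1, and there is no ∂_2, so H_1 ≅ Z.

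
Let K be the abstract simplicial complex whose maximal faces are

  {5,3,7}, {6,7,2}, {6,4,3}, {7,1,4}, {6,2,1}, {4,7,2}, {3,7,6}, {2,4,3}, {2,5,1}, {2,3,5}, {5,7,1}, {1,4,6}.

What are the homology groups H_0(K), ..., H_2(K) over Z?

Fix the vertex order 1 < 2 < 3 < 4 < 5 < 6 < 7 and write every simplex with vertices in increasing order. Then dim K = 2 and the simplices of K are:

  0-simplices (7): [1], [2], [3], [4], [5], [6], [7]
  1-simplices (18): [1,2], [1,4], [1,5], [1,6], [1,7], [2,3], [2,4], [2,5], [2,6], [2,7], [3,4], [3,5], [3,6], [3,7], [4,6], [4,7], [5,7], [6,7]
  2-simplices (12): [1,2,5], [1,2,6], [1,4,6], [1,4,7], [1,5,7], [2,3,4], [2,3,5], [2,4,7], [2,6,7], [3,4,6], [3,5,7], [3,6,7]

Hence C_0 ≅ Z^7, C_1 ≅ Z^18, C_2 ≅ Z^12.

The boundary map ∂_1: C_1 → C_0 maps an edge to its endpoints' difference, ∂[p,q] = q − p. For instance
  ∂[1,7] = [7] − [1].
This gives a 7×18 integer matrix of rank 6; reducing to Smith normal form yields diagonal entries (1,1,1,1,1,1).

Boundary ∂_2: C_2 → C_1 acts by ∂[p,q,r] = [q,r] − [p,r] + [p,q]. For instance
  ∂[1,4,6] = [4,6] − [1,6] + [1,4],
  ∂[1,2,6] = [2,6] − [1,6] + [1,2].
This gives a 18×12 integer matrix of rank 12; reducing to Smith normal form yields diagonal entries (1,1,1,1,1,1,1,1,1,1,1,2).

Computing H_k = (kernel of ∂_k) / (image of ∂_{k+1}):

  H_0: rank C_0 − rank ∂_1 = 7 − 6 = 1, and the invariant factors of ∂_1 are all 1, so H_0 ≅ Z.
  H_1: rank ker ∂_1 − rank ∂_2 = (18 − 6) − 12 = 0, and ∂_2 has invariant factor 2 > 1, so H_1 ≅ Z/2.
  H_2: rank ker ∂_2 − rank ∂_3 = (12 − 12) − 0 = 0, and there is no ∂_3, so H_2 ≅ 0.

H_0 = Z,  H_1 = Z/2,  H_2 = 0.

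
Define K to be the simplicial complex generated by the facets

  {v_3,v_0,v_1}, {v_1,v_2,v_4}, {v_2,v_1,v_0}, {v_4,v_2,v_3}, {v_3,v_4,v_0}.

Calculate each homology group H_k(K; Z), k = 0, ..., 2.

We work with the vertex ordering v_0 < v_1 < v_2 < v_3 < v_4. The simplices of K, each written with vertices in increasing order, are:

  0-simplices (5): [v_0], [v_1], [v_2], [v_3], [v_4]
  1-simplices (10): [v_0,v_1], [v_0,v_2], [v_0,v_3], [v_0,v_4], [v_1,v_2], [v_1,v_3], [v_1,v_4], [v_2,v_3], [v_2,v_4], [v_3,v_4]
  2-simplices (5): [v_0,v_1,v_2], [v_0,v_1,v_3], [v_0,v_3,v_4], [v_1,v_2,v_4], [v_2,v_3,v_4]

giving chain groups C_0 ≅ Z^5, C_1 ≅ Z^10, C_2 ≅ Z^5.

Boundary ∂_1: C_1 → C_0 is given by ∂[p,q] = [q] − [p]. For instance
  ∂[v_3,v_4] = [v_4] − [v_3].
The resulting 5×10 matrix has rank 4, and its Smith normal form has invariant factors (1,1,1,1).

The boundary map ∂_2: C_2 → C_1 acts by ∂[p,q,r] = [q,r] − [p,r] + [p,q]. For instance
  ∂[v_0,v_3,v_4] = [v_3,v_4] − [v_0,v_4] + [v_0,v_3],
  ∂[v_0,v_1,v_3] = [v_1,v_3] − [v_0,v_3] + [v_0,v_1].
The resulting 10×5 matrix has rank 5, and its Smith normal form has invariant factors (1,1,1,1,1).

Now H_k = ker ∂_k / im ∂_{k+1}, so:

  H_0: rank C_0 − rank ∂_1 = 5 − 4 = 1, and the invariant factors of ∂_1 are all 1, so H_0 = Z.
  H_1: rank ker ∂_1 − rank ∂_2 = (10 − 4) − 5 = 1, and the invariant factors of ∂_2 are all 1, so H_1 = Z.
  H_2: rank ker ∂_2 − rank ∂_3 = (5 − 5) − 0 = 0, and there is no ∂_3, so H_2 = 0.

As a check, the Euler characteristic is 5 − 10 + 5 = 0, which agrees with 1 − 1 + 0 = 0.
(K is a triangulation of the Möbius band.)

H_0 ≅ Z,  H_1 ≅ Z,  H_2 = 0.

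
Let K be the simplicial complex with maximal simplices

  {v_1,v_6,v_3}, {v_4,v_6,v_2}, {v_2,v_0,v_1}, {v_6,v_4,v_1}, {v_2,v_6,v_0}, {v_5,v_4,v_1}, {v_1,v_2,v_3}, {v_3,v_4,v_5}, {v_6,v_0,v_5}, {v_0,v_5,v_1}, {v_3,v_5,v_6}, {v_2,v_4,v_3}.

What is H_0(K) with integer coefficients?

H_0 = Z.

Order the vertices as v_0 < v_1 < v_2 < v_3 < v_4 < v_5 < v_6. Listing each simplex with vertices in this order, K has dimension 2 with simplices:

  0-simplices (7): [v_0], [v_1], [v_2], [v_3], [v_4], [v_5], [v_6]
  1-simplices (18): (18 of them)
  2-simplices (12): (12 of them)

Hence C_0 ≅ Z^7, C_1 ≅ Z^18, C_2 ≅ Z^12.

The boundary map ∂_1: C_1 → C_0 sends each edge [p,q] (with p < q) to q − p. For instance
  ∂[v_1,v_3] = [v_3] − [v_1].
The resulting 7×18 matrix has rank 6, and its Smith normal form has invariant factors (1,1,1,1,1,1).

Boundary ∂_2: C_2 → C_1 maps a triangle to the signed sum of its edges. For instance
  ∂[v_0,v_5,v_6] = [v_5,v_6] − [v_0,v_6] + [v_0,v_5],
  ∂[v_1,v_4,v_6] = [v_4,v_6] − [v_1,v_6] + [v_1,v_4].
This gives a 18×12 integer matrix of rank 12; reducing to Smith normal form yields diagonal entries (1,1,1,1,1,1,1,1,1,1,1,2).

Computing H_k = (kernel of ∂_k) / (image of ∂_{k+1}):

  H_0: rank C_0 − rank ∂_1 = 7 − 6 = 1, and the invariant factors of ∂_1 are all 1, so H_0 = Z.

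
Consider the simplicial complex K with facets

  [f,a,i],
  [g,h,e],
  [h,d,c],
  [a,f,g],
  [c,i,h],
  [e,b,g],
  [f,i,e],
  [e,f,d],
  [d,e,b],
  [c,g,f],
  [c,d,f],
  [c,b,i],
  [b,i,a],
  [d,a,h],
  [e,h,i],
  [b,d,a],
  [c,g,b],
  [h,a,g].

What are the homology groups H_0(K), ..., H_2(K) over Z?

H_0 ≅ Z,  H_1 ≅ Z^2,  H_2 ≅ Z.

We work with the vertex ordering a < b < c < d < e < f < g < h < i. The simplices of K, each written with vertices in increasing order, are:

  0-simplices (9): a, b, c, d, e, f, g, h, i
  1-simplices (27): ab, ad, af, ag, ah, ai, bc, bd, be, bg, bi, cd, cf, cg, ch, ci, de, df, dh, ef, eg, eh, ei, fg, fi, gh, hi
  2-simplices (18): abd, abi, adh, afg, afi, agh, bcg, bci, bde, beg, cdf, cdh, cfg, chi, def, efi, egh, ehi

so the chain groups are C_0 ≅ Z^9, C_1 ≅ Z^27, C_2 ≅ Z^18.

∂_1: C_1 → C_0 is given by ∂[p,q] = [q] − [p].
As a 9×27 matrix over Z this has rank 8, with invariant factors (1,1,1,1,1,1,1,1).

∂_2: C_2 → C_1 maps a triangle to the signed sum of its edges. For instance
  ∂cdf = df − cf + cd,
  ∂bcg = cg − bg + bc.
The 27×18 boundary matrix has rank 17 and Smith normal form diag(1,1,1,1,1,1,1,1,1,1,1,1,1,1,1,1,1).

Now H_k = ker ∂_k / im ∂_{k+1}, so:

  H_0: rank C_0 − rank ∂_1 = 9 − 8 = 1, and the invariant factors of ∂_1 are all 1, so H_0 ≅ Z.
  H_1: rank ker ∂_1 − rank ∂_2 = (27 − 8) − 17 = 2, and the invariant factors of ∂_2 are all 1, so H_1 ≅ Z^2.
  H_2: rank ker ∂_2 − rank ∂_3 = (18 − 17) − 0 = 1, and there is no ∂_3, so H_2 ≅ Z.

As a check, the Euler characteristic is 9 − 27 + 18 = 0, which agrees with 1 − 2 + 1 = 0.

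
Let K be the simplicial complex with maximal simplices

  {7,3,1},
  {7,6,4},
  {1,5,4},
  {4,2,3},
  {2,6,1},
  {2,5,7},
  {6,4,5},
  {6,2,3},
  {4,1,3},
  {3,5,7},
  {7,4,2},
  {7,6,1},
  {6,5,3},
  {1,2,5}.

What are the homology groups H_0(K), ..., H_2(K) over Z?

H_0 ≅ Z,  H_1 ≅ Z^2,  H_2 ≅ Z.

Take the total order 1 < 2 < 3 < 4 < 5 < 6 < 7 on the vertex set. Then K (dimension 2) consists of the simplices:

  0-simplices (7): [1], [2], [3], [4], [5], [6], [7]
  1-simplices (21): [1,2], [1,3], [1,4], [1,5], [1,6], [1,7], [2,3], [2,4], [2,5], [2,6], [2,7], [3,4], [3,5], [3,6], [3,7], [4,5], [4,6], [4,7], [5,6], [5,7], [6,7]
  2-simplices (14): [1,2,5], [1,2,6], [1,3,4], [1,3,7], [1,4,5], [1,6,7], [2,3,4], [2,3,6], [2,4,7], [2,5,7], [3,5,6], [3,5,7], [4,5,6], [4,6,7]

giving chain groups C_0 ≅ Z^7, C_1 ≅ Z^21, C_2 ≅ Z^14.

Boundary ∂_1: C_1 → C_0 maps an edge to its endpoints' difference, ∂[p,q] = q − p. For instance
  ∂[1,6] = [6] − [1].
This gives a 7×21 integer matrix of rank 6; reducing to Smith normal form yields diagonal entries (1,1,1,1,1,1).

The boundary map ∂_2: C_2 → C_1 acts by ∂[p,q,r] = [q,r] − [p,r] + [p,q]. For instance
  ∂[1,3,7] = [3,7] − [1,7] + [1,3],
  ∂[4,5,6] = [5,6] − [4,6] + [4,5].
The 21×14 boundary matrix has rank 13 and Smith normal form diag(1,1,1,1,1,1,1,1,1,1,1,1,1).

Reading off H_k = ker ∂_k / im ∂_{k+1}:

  H_0: rank C_0 − rank ∂_1 = 7 − 6 = 1, and the invariant factors of ∂_1 are all 1, so H_0 ≅ Z.
  H_1: rank ker ∂_1 − rank ∂_2 = (21 − 6) − 13 = 2, and the invariant factors of ∂_2 are all 1, so H_1 ≅ Z^2.
  H_2: rank ker ∂_2 − rank ∂_3 = (14 − 13) − 0 = 1, and there is no ∂_3, so H_2 ≅ Z.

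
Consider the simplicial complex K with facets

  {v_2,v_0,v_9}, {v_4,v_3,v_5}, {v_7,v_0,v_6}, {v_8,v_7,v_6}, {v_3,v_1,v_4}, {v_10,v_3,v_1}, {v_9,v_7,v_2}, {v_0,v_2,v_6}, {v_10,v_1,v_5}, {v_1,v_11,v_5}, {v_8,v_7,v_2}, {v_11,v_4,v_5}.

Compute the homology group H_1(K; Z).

K has 12 vertices, 24 edges, 12 triangles.
rank ∂_1 = 10, rank ∂_2 = 12 ⇒ b_1 = 24 − 10 − 12 = 2; all invariant factors of ∂_2 are 1 so no torsion. So H_1 = Z^2.

H_1 ≅ Z^2.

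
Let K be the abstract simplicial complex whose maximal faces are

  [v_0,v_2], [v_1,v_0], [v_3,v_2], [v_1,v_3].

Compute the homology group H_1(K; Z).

Fix the vertex order v_0 < v_1 < v_2 < v_3 and write every simplex with vertices in increasing order. Then dim K = 1 and the simplices of K are:

  0-simplices (4): [v_0], [v_1], [v_2], [v_3]
  1-simplices (4): [v_0,v_1], [v_0,v_2], [v_1,v_3], [v_2,v_3]

so the chain groups are C_0 ≅ Z^4, C_1 ≅ Z^4.

The boundary map ∂_1: C_1 → C_0 is given by ∂[p,q] = [q] − [p]. For instance
  ∂[v_0,v_1] = [v_1] − [v_0].
The 4×4 boundary matrix has rank 3 and Smith normal form diag(1,1,1).

Now H_k = ker ∂_k / im ∂_{k+1}, so:

  H_1: rank ker ∂_1 − rank ∂_2 = (4 − 3) − 0 = 1, and there is no ∂_2, so H_1 = Z.

H_1 = Z.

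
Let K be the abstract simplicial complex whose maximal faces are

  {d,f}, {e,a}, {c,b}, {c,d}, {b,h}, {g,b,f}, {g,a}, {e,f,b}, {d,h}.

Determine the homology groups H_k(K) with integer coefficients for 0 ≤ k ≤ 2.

We work with the vertex ordering a < b < c < d < e < f < g < h. The simplices of K, each written with vertices in increasing order, are:

  0-simplices (8): a, b, c, d, e, f, g, h
  1-simplices (12): ae, ag, bc, be, bf, bg, bh, cd, df, dh, ef, fg
  2-simplices (2): bef, bfg

so the chain groups are C_0 ≅ Z^8, C_1 ≅ Z^12, C_2 ≅ Z^2.

∂_1: C_1 → C_0 is given by ∂[p,q] = [q] − [p]. For instance
  ∂dh = h − d.
This gives a 8×12 integer matrix of rank 7; reducing to Smith normal form yields diagonal entries (1,1,1,1,1,1,1).

∂_2: C_2 → C_1 maps a triangle to the signed sum of its edges. For instance
  ∂bef = ef − bf + be,
  ∂bfg = fg − bg + bf.
As a 12×2 matrix over Z this has rank 2, with invariant factors (1,1).

Computing H_k = (kernel of ∂_k) / (image of ∂_{k+1}):

  H_0: rank C_0 − rank ∂_1 = 8 − 7 = 1, and the invariant factors of ∂_1 are all 1, so H_0 = Z.
  H_1: rank ker ∂_1 − rank ∂_2 = (12 − 7) − 2 = 3, and the invariant factors of ∂_2 are all 1, so H_1 = Z^3.
  H_2: rank ker ∂_2 − rank ∂_3 = (2 − 2) − 0 = 0, and there is no ∂_3, so H_2 = 0.

As a check, the Euler characteristic is 8 − 12 + 2 = -2, which agrees with 1 − 3 + 0 = -2.

H_0 ≅ Z,  H_1 ≅ Z^3,  H_2 = 0.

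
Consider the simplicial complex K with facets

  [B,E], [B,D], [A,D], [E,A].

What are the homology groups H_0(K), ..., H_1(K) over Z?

H_0 = Z,  H_1 = Z.

Take the total order A < B < D < E on the vertex set. Then K (dimension 1) consists of the simplices:

  0-simplices (4): A, B, D, E
  1-simplices (4): AD, AE, BD, BE

giving chain groups C_0 ≅ Z^4, C_1 ≅ Z^4.

The boundary map ∂_1: C_1 → C_0 sends each edge [p,q] (with p < q) to q − p.
The 4×4 boundary matrix has rank 3 and Smith normal form diag(1,1,1).

Computing H_k = (kernel of ∂_k) / (image of ∂_{k+1}):

  H_0: rank C_0 − rank ∂_1 = 4 − 3 = 1, and the invariant factors of ∂_1 are all 1, so H_0 = Z.
  H_1: rank ker ∂_1 − rank ∂_2 = (4 − 3) − 0 = 1, and there is no ∂_2, so H_1 = Z.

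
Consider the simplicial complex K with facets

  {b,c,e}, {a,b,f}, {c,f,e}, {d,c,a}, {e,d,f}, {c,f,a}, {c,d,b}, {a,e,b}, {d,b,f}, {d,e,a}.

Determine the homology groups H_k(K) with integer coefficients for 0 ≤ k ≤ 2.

We work with the vertex ordering a < b < c < d < e < f. The simplices of K, each written with vertices in increasing order, are:

  0-simplices (6): a, b, c, d, e, f
  1-simplices (15): ab, ac, ad, ae, af, bc, bd, be, bf, cd, ce, cf, de, df, ef
  2-simplices (10): abe, abf, acd, acf, ade, bcd, bce, bdf, cef, def

Hence C_0 ≅ Z^6, C_1 ≅ Z^15, C_2 ≅ Z^10.

Boundary ∂_1: C_1 → C_0 maps an edge to its endpoints' difference, ∂[p,q] = q − p. For instance
  ∂bc = c − b.
The resulting 6×15 matrix has rank 5, and its Smith normal form has invariant factors (1,1,1,1,1).

The boundary map ∂_2: C_2 → C_1 sends each 2-simplex [p,q,r] to [q,r] − [p,r] + [p,q]. For instance
  ∂cef = ef − cf + ce,
  ∂def = ef − df + de.
The 15×10 boundary matrix has rank 10 and Smith normal form diag(1,1,1,1,1,1,1,1,1,2).

Reading off H_k = ker ∂_k / im ∂_{k+1}:

  H_0: rank C_0 − rank ∂_1 = 6 − 5 = 1, and the invariant factors of ∂_1 are all 1, so H_0 ≅ Z.
  H_1: rank ker ∂_1 − rank ∂_2 = (15 − 5) − 10 = 0, and ∂_2 has invariant factor 2 > 1, so H_1 ≅ Z/2.
  H_2: rank ker ∂_2 − rank ∂_3 = (10 − 10) − 0 = 0, and there is no ∂_3, so H_2 ≅ 0.

As a check, the Euler characteristic is 6 − 15 + 10 = 1, which agrees with 1 − 0 + 0 = 1.

H_0 ≅ Z,  H_1 ≅ Z/2,  H_2 = 0.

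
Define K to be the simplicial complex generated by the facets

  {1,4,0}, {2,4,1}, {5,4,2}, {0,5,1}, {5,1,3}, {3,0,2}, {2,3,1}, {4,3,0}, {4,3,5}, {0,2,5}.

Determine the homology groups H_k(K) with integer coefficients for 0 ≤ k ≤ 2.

Fix the vertex order 0 < 1 < 2 < 3 < 4 < 5 and write every simplex with vertices in increasing order. Then dim K = 2 and the simplices of K are:

  0-simplices (6): [0], [1], [2], [3], [4], [5]
  1-simplices (15): [0,1], [0,2], [0,3], [0,4], [0,5], [1,2], [1,3], [1,4], [1,5], [2,3], [2,4], [2,5], [3,4], [3,5], [4,5]
  2-simplices (10): [0,1,4], [0,1,5], [0,2,3], [0,2,5], [0,3,4], [1,2,3], [1,2,4], [1,3,5], [2,4,5], [3,4,5]

Hence C_0 ≅ Z^6, C_1 ≅ Z^15, C_2 ≅ Z^10.

∂_1: C_1 → C_0 is given by ∂[p,q] = [q] − [p].
The 6×15 boundary matrix has rank 5 and Smith normal form diag(1,1,1,1,1).

Boundary ∂_2: C_2 → C_1 maps a triangle to the signed sum of its edges. For instance
  ∂[1,2,3] = [2,3] − [1,3] + [1,2],
  ∂[3,4,5] = [4,5] − [3,5] + [3,4].
This gives a 15×10 integer matrix of rank 10; reducing to Smith normal form yields diagonal entries (1,1,1,1,1,1,1,1,1,2).

Reading off H_k = ker ∂_k / im ∂_{k+1}:

  H_0: rank C_0 − rank ∂_1 = 6 − 5 = 1, and the invariant factors of ∂_1 are all 1, so H_0 ≅ Z.
  H_1: rank ker ∂_1 − rank ∂_2 = (15 − 5) − 10 = 0, and ∂_2 has invariant factor 2 > 1, so H_1 ≅ Z/2Z.
  H_2: rank ker ∂_2 − rank ∂_3 = (10 − 10) − 0 = 0, and there is no ∂_3, so H_2 ≅ 0.

(K is a triangulation of the real projective plane RP^2.)

H_0 ≅ Z,  H_1 ≅ Z/2Z,  H_2 = 0.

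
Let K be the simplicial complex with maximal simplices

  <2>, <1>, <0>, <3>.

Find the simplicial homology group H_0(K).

H_0 = Z^4.

Take the total order 0 < 1 < 2 < 3 on the vertex set. Then K (dimension 0) consists of the simplices:

  0-simplices (4): [0], [1], [2], [3]

so the chain groups are C_0 ≅ Z^4.

Computing H_k = (kernel of ∂_k) / (image of ∂_{k+1}):

  H_0: rank C_0 − rank ∂_1 = 4 − 0 = 4, and there is no ∂_1, so H_0 ≅ Z^4.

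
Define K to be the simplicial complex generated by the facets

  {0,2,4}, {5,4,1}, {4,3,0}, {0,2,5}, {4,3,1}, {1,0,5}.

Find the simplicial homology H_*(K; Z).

H_0 ≅ Z,  H_1 ≅ Z,  H_2 = 0.

Order the vertices as 0 < 1 < 2 < 3 < 4 < 5. Listing each simplex with vertices in this order, K has dimension 2 with simplices:

  0-simplices (6): [0], [1], [2], [3], [4], [5]
  1-simplices (12): [0,1], [0,2], [0,3], [0,4], [0,5], [1,3], [1,4], [1,5], [2,4], [2,5], [3,4], [4,5]
  2-simplices (6): [0,1,5], [0,2,4], [0,2,5], [0,3,4], [1,3,4], [1,4,5]

giving chain groups C_0 ≅ Z^6, C_1 ≅ Z^12, C_2 ≅ Z^6.

The boundary map ∂_1: C_1 → C_0 sends each edge [p,q] (with p < q) to q − p. For instance
  ∂[0,1] = [1] − [0].
As a 6×12 matrix over Z this has rank 5, with invariant factors (1,1,1,1,1).

The boundary map ∂_2: C_2 → C_1 sends each 2-simplex [p,q,r] to [q,r] − [p,r] + [p,q]. For instance
  ∂[0,1,5] = [1,5] − [0,5] + [0,1],
  ∂[1,4,5] = [4,5] − [1,5] + [1,4].
The resulting 12×6 matrix has rank 6, and its Smith normal form has invariant factors (1,1,1,1,1,1).

Reading off H_k = ker ∂_k / im ∂_{k+1}:

  H_0: rank C_0 − rank ∂_1 = 6 − 5 = 1, and the invariant factors of ∂_1 are all 1, so H_0 ≅ Z.
  H_1: rank ker ∂_1 − rank ∂_2 = (12 − 5) − 6 = 1, and the invariant factors of ∂_2 are all 1, so H_1 ≅ Z.
  H_2: rank ker ∂_2 − rank ∂_3 = (6 − 6) − 0 = 0, and there is no ∂_3, so H_2 ≅ 0.

As a check, the Euler characteristic is 6 − 12 + 6 = 0, which agrees with 1 − 1 + 0 = 0.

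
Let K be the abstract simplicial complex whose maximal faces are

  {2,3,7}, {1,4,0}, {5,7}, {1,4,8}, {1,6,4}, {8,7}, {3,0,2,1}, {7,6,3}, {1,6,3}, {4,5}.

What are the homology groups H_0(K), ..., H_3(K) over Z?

K has 9 vertices, 19 edges, 10 triangles, 1 3-simplex.
rank ∂_0 = 0, rank ∂_1 = 8 ⇒ b_0 = 9 − 0 − 8 = 1; all invariant factors of ∂_1 are 1 so no torsion. So H_0 = Z.
rank ∂_1 = 8, rank ∂_2 = 9 ⇒ b_1 = 19 − 8 − 9 = 2; all invariant factors of ∂_2 are 1 so no torsion. So H_1 = Z^2.
rank ∂_2 = 9, rank ∂_3 = 1 ⇒ b_2 = 10 − 9 − 1 = 0; all invariant factors of ∂_3 are 1 so no torsion. So H_2 = 0.
rank ∂_3 = 1, rank ∂_4 = 0 ⇒ b_3 = 1 − 1 − 0 = 0. So H_3 = 0.

H_0 = Z,  H_1 = Z^2,  H_2 = 0,  H_3 = 0.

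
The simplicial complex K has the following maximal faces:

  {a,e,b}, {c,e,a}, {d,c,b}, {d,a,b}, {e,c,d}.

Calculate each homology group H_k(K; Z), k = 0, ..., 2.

H_0 = Z,  H_1 = Z,  H_2 = 0.

K has 5 vertices, 10 edges, 5 triangles.
rank ∂_0 = 0, rank ∂_1 = 4 ⇒ b_0 = 5 − 0 − 4 = 1; all invariant factors of ∂_1 are 1 so no torsion. So H_0 = Z.
rank ∂_1 = 4, rank ∂_2 = 5 ⇒ b_1 = 10 − 4 − 5 = 1; all invariant factors of ∂_2 are 1 so no torsion. So H_1 = Z.
rank ∂_2 = 5, rank ∂_3 = 0 ⇒ b_2 = 5 − 5 − 0 = 0. So H_2 = 0.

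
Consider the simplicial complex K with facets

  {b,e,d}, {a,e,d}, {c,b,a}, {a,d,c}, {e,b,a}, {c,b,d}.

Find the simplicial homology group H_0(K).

H_0 ≅ Z.

We work with the vertex ordering a < b < c < d < e. The simplices of K, each written with vertices in increasing order, are:

  0-simplices (5): a, b, c, d, e
  1-simplices (9): ab, ac, ad, ae, bc, bd, be, cd, de
  2-simplices (6): abc, abe, acd, ade, bcd, bde

Hence C_0 ≅ Z^5, C_1 ≅ Z^9, C_2 ≅ Z^6.

Boundary ∂_1: C_1 → C_0 sends each edge [p,q] (with p < q) to q − p.
The 5×9 boundary matrix has rank 4 and Smith normal form diag(1,1,1,1).

∂_2: C_2 → C_1 maps a triangle to the signed sum of its edges. For instance
  ∂abe = be − ae + ab,
  ∂bde = de − be + bd.
The resulting 9×6 matrix has rank 5, and its Smith normal form has invariant factors (1,1,1,1,1).

From H_k ≅ ker(∂_k) / im(∂_{k+1}) we obtain:

  H_0: rank C_0 − rank ∂_1 = 5 − 4 = 1, and the invariant factors of ∂_1 are all 1, so H_0 = Z.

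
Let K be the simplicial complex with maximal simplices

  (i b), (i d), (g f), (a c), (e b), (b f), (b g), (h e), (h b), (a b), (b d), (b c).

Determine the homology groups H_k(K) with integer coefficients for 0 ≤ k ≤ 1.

H_0 = Z,  H_1 = Z^4.

Order the vertices as a < b < c < d < e < f < g < h < i. Listing each simplex with vertices in this order, K has dimension 1 with simplices:

  0-simplices (9): a, b, c, d, e, f, g, h, i
  1-simplices (12): ab, ac, bc, bd, be, bf, bg, bh, bi, di, eh, fg

so the chain groups are C_0 ≅ Z^9, C_1 ≅ Z^12.

Boundary ∂_1: C_1 → C_0 maps an edge to its endpoints' difference, ∂[p,q] = q − p.
This gives a 9×12 integer matrix of rank 8; reducing to Smith normal form yields diagonal entries (1,1,1,1,1,1,1,1).

From H_k ≅ ker(∂_k) / im(∂_{k+1}) we obtain:

  H_0: rank C_0 − rank ∂_1 = 9 − 8 = 1, and the invariant factors of ∂_1 are all 1, so H_0 = Z.
  H_1: rank ker ∂_1 − rank ∂_2 = (12 − 8) − 0 = 4, and there is no ∂_2, so H_1 = Z^4.

(K is a triangulation of a wedge of 4 circles.)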